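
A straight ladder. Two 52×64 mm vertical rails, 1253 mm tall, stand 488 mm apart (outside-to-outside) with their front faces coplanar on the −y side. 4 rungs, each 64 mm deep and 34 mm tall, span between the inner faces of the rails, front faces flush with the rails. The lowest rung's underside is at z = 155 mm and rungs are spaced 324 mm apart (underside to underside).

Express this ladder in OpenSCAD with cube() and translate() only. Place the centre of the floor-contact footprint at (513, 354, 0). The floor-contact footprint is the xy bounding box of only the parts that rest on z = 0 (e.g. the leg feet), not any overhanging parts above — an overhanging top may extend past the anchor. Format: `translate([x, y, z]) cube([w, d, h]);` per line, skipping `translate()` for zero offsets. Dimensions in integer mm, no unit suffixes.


// rung span = 488 - 2*52 = 384
// rung[k] z = 155 + k*324
translate([269, 322, 0]) cube([52, 64, 1253]);
translate([705, 322, 0]) cube([52, 64, 1253]);
translate([321, 322, 155]) cube([384, 64, 34]);
translate([321, 322, 479]) cube([384, 64, 34]);
translate([321, 322, 803]) cube([384, 64, 34]);
translate([321, 322, 1127]) cube([384, 64, 34]);


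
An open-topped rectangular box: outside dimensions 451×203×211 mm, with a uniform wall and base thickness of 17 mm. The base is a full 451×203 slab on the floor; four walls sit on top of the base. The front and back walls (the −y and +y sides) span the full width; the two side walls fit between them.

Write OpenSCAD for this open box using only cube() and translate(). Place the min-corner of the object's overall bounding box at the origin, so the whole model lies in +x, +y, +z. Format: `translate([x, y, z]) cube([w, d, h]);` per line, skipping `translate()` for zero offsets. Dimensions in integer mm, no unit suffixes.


cube([451, 203, 17]);
translate([0, 0, 17]) cube([451, 17, 194]);
translate([0, 186, 17]) cube([451, 17, 194]);
translate([0, 17, 17]) cube([17, 169, 194]);
translate([434, 17, 17]) cube([17, 169, 194]);


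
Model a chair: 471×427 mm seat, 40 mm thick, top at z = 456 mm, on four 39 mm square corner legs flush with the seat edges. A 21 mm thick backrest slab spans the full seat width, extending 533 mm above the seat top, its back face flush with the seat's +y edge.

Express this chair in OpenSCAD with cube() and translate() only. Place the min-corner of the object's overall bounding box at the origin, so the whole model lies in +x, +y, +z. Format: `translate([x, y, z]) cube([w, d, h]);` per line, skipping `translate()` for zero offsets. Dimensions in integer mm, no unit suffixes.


translate([0, 0, 416]) cube([471, 427, 40]);
cube([39, 39, 416]);
translate([432, 0, 0]) cube([39, 39, 416]);
translate([0, 388, 0]) cube([39, 39, 416]);
translate([432, 388, 0]) cube([39, 39, 416]);
translate([0, 406, 456]) cube([471, 21, 533]);


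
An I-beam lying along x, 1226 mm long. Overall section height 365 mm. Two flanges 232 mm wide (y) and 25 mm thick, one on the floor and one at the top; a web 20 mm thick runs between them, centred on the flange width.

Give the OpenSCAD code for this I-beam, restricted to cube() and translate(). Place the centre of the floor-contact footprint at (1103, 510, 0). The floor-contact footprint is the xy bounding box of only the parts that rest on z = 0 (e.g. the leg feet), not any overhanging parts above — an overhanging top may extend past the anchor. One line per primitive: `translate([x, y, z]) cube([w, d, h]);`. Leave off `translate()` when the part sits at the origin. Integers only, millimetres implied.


translate([490, 394, 0]) cube([1226, 232, 25]);
translate([490, 500, 25]) cube([1226, 20, 315]);
translate([490, 394, 340]) cube([1226, 232, 25]);


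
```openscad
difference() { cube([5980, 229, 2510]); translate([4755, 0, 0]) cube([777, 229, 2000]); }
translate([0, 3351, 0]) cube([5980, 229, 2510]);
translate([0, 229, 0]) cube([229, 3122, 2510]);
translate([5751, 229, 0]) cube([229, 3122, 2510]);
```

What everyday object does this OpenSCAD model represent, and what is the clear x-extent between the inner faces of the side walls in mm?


A single room. The interior width is 5522 mm.

Four walls enclosing a rectangle with a door in the front wall — a room. Outside width 5980 minus two 229 mm walls gives 5522 mm.


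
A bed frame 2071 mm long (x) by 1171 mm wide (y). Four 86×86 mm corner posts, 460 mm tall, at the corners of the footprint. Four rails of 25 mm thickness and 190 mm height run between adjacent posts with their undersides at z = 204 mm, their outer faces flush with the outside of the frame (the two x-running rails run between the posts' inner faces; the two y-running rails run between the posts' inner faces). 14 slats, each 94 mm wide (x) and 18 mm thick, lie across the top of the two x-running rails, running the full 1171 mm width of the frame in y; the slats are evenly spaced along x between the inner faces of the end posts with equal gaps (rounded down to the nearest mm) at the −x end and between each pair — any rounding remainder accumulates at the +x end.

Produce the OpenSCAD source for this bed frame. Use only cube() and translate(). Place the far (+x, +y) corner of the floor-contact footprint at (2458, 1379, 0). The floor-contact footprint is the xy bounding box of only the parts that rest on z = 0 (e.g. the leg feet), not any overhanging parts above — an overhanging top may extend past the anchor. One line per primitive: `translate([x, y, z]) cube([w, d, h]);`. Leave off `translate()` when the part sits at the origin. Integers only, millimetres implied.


// slat z = rail_z + rail_h = 204 + 190 = 394
// slat gap = ⌊(1899 − 14·94) / 15⌋ = 38
translate([387, 208, 0]) cube([86, 86, 460]);
translate([387, 1293, 0]) cube([86, 86, 460]);
translate([2372, 208, 0]) cube([86, 86, 460]);
translate([2372, 1293, 0]) cube([86, 86, 460]);
translate([473, 208, 204]) cube([1899, 25, 190]);
translate([473, 1354, 204]) cube([1899, 25, 190]);
translate([387, 294, 204]) cube([25, 999, 190]);
translate([2433, 294, 204]) cube([25, 999, 190]);
translate([511, 208, 394]) cube([94, 1171, 18]);
translate([643, 208, 394]) cube([94, 1171, 18]);
translate([775, 208, 394]) cube([94, 1171, 18]);
translate([907, 208, 394]) cube([94, 1171, 18]);
translate([1039, 208, 394]) cube([94, 1171, 18]);
translate([1171, 208, 394]) cube([94, 1171, 18]);
translate([1303, 208, 394]) cube([94, 1171, 18]);
translate([1435, 208, 394]) cube([94, 1171, 18]);
translate([1567, 208, 394]) cube([94, 1171, 18]);
translate([1699, 208, 394]) cube([94, 1171, 18]);
translate([1831, 208, 394]) cube([94, 1171, 18]);
translate([1963, 208, 394]) cube([94, 1171, 18]);
translate([2095, 208, 394]) cube([94, 1171, 18]);
translate([2227, 208, 394]) cube([94, 1171, 18]);


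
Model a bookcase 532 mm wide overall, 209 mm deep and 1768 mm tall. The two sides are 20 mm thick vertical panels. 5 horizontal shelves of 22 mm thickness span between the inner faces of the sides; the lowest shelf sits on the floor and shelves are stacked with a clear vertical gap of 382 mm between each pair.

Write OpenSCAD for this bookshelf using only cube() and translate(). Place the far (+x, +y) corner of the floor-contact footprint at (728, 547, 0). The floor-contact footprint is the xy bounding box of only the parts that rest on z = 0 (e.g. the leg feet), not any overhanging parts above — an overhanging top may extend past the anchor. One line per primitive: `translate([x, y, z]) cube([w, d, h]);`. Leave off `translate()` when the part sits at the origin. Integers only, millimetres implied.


translate([196, 338, 0]) cube([20, 209, 1768]);
translate([708, 338, 0]) cube([20, 209, 1768]);
translate([216, 338, 0]) cube([492, 209, 22]);
translate([216, 338, 404]) cube([492, 209, 22]);
translate([216, 338, 808]) cube([492, 209, 22]);
translate([216, 338, 1212]) cube([492, 209, 22]);
translate([216, 338, 1616]) cube([492, 209, 22]);


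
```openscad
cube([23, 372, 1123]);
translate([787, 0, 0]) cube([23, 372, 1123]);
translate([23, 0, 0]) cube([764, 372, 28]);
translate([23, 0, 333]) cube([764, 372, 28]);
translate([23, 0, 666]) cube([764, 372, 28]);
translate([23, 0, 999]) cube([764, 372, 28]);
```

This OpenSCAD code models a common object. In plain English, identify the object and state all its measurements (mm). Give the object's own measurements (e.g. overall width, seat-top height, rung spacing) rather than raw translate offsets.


An open bookshelf. Two side panels, each 23 mm thick, 372 mm deep and 1123 mm tall, stand 810 mm apart (outside-to-outside). Between them sit 4 shelves, each 28 mm thick and 372 mm deep, spanning the full gap between the sides. The bottom shelf rests on the floor (its underside at z = 0) and the clear gap between one shelf's top and the next shelf's underside is 305 mm.


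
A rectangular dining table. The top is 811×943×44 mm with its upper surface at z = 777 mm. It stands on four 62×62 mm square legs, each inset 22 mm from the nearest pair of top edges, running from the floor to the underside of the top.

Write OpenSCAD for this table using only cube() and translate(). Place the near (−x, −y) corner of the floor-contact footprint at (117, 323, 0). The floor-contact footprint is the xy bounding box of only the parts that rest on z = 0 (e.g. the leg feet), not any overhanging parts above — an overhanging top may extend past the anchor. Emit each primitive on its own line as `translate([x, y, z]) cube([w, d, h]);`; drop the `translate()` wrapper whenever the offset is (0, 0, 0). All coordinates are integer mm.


translate([95, 301, 733]) cube([811, 943, 44]);
translate([117, 323, 0]) cube([62, 62, 733]);
translate([822, 323, 0]) cube([62, 62, 733]);
translate([117, 1160, 0]) cube([62, 62, 733]);
translate([822, 1160, 0]) cube([62, 62, 733]);


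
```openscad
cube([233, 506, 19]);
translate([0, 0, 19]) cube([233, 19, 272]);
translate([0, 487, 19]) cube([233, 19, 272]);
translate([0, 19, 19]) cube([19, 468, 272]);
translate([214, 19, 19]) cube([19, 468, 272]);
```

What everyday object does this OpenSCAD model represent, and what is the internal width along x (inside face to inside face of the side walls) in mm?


An open box. The internal width is 195 mm.

A 233×506 base slab with four walls standing on it — an open box. The base is 233 mm wide and the walls are 19 mm thick, so the internal width is 233 − 2 × 19 = 195 mm.


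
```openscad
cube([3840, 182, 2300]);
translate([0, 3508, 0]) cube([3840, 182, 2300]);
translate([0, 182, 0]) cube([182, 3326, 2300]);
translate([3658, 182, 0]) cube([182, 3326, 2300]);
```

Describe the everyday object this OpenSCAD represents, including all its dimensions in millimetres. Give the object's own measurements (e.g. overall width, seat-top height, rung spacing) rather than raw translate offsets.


The wall frame of a small rectangular building: four walls, each 2300 mm tall and 182 mm thick, enclosing a footprint 3840 mm (x) by 3690 mm (y) outside-to-outside, with no floor or roof. The front and back walls (the −y and +y sides) span the full width; the two side walls fit between them.


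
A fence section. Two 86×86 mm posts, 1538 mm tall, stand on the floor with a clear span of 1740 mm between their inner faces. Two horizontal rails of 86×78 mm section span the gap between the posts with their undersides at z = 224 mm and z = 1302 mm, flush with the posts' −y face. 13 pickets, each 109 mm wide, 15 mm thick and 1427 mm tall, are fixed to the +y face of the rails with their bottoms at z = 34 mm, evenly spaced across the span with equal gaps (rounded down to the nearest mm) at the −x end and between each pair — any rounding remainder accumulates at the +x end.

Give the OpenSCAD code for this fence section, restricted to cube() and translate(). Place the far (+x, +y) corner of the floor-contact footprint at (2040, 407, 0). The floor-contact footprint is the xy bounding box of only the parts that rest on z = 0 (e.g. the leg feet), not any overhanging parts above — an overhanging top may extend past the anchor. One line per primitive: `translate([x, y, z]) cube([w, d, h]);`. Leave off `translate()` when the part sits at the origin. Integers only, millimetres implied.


translate([128, 321, 0]) cube([86, 86, 1538]);
translate([1954, 321, 0]) cube([86, 86, 1538]);
translate([214, 321, 224]) cube([1740, 86, 78]);
translate([214, 321, 1302]) cube([1740, 86, 78]);
translate([237, 407, 34]) cube([109, 15, 1427]);
translate([369, 407, 34]) cube([109, 15, 1427]);
translate([501, 407, 34]) cube([109, 15, 1427]);
translate([633, 407, 34]) cube([109, 15, 1427]);
translate([765, 407, 34]) cube([109, 15, 1427]);
translate([897, 407, 34]) cube([109, 15, 1427]);
translate([1029, 407, 34]) cube([109, 15, 1427]);
translate([1161, 407, 34]) cube([109, 15, 1427]);
translate([1293, 407, 34]) cube([109, 15, 1427]);
translate([1425, 407, 34]) cube([109, 15, 1427]);
translate([1557, 407, 34]) cube([109, 15, 1427]);
translate([1689, 407, 34]) cube([109, 15, 1427]);
translate([1821, 407, 34]) cube([109, 15, 1427]);


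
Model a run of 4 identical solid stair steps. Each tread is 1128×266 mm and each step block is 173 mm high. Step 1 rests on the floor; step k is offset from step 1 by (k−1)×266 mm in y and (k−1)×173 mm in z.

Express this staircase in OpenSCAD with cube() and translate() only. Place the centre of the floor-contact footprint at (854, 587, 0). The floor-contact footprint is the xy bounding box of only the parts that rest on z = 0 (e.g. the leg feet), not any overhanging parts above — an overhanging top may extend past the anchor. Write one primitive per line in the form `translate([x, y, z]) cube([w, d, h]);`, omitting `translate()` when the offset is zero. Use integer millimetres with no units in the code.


translate([290, 454, 0]) cube([1128, 266, 173]);
translate([290, 720, 173]) cube([1128, 266, 173]);
translate([290, 986, 346]) cube([1128, 266, 173]);
translate([290, 1252, 519]) cube([1128, 266, 173]);


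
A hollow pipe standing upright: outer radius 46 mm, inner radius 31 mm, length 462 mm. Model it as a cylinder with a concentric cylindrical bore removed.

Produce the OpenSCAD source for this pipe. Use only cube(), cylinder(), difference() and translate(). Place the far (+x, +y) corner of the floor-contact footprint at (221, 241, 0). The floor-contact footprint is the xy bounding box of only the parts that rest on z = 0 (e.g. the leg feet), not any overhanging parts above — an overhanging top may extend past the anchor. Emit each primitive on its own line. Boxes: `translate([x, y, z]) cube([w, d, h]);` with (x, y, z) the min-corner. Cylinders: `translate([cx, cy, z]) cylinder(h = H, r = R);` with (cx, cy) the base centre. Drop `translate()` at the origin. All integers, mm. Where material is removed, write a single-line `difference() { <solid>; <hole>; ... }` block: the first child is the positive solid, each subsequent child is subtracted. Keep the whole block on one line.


difference() { translate([175, 195, 0]) cylinder(h = 462, r = 46); translate([175, 195, 0]) cylinder(h = 462, r = 31); }


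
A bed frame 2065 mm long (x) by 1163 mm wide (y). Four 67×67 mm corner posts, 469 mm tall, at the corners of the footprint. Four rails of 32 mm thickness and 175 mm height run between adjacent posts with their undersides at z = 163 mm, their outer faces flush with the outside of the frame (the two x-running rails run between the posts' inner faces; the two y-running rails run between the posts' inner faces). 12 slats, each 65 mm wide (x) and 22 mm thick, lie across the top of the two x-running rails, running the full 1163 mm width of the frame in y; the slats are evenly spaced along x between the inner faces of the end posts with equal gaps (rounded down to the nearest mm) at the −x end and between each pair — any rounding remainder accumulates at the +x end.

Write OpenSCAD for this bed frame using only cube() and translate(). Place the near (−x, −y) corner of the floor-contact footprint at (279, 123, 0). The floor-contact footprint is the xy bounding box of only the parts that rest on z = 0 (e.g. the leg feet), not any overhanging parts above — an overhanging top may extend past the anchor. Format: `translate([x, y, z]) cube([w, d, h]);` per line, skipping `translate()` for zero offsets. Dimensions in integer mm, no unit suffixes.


// slat z = rail_z + rail_h = 163 + 175 = 338
// slat gap = ⌊(1931 − 12·65) / 13⌋ = 88
translate([279, 123, 0]) cube([67, 67, 469]);
translate([279, 1219, 0]) cube([67, 67, 469]);
translate([2277, 123, 0]) cube([67, 67, 469]);
translate([2277, 1219, 0]) cube([67, 67, 469]);
translate([346, 123, 163]) cube([1931, 32, 175]);
translate([346, 1254, 163]) cube([1931, 32, 175]);
translate([279, 190, 163]) cube([32, 1029, 175]);
translate([2312, 190, 163]) cube([32, 1029, 175]);
translate([434, 123, 338]) cube([65, 1163, 22]);
translate([587, 123, 338]) cube([65, 1163, 22]);
translate([740, 123, 338]) cube([65, 1163, 22]);
translate([893, 123, 338]) cube([65, 1163, 22]);
translate([1046, 123, 338]) cube([65, 1163, 22]);
translate([1199, 123, 338]) cube([65, 1163, 22]);
translate([1352, 123, 338]) cube([65, 1163, 22]);
translate([1505, 123, 338]) cube([65, 1163, 22]);
translate([1658, 123, 338]) cube([65, 1163, 22]);
translate([1811, 123, 338]) cube([65, 1163, 22]);
translate([1964, 123, 338]) cube([65, 1163, 22]);
translate([2117, 123, 338]) cube([65, 1163, 22]);


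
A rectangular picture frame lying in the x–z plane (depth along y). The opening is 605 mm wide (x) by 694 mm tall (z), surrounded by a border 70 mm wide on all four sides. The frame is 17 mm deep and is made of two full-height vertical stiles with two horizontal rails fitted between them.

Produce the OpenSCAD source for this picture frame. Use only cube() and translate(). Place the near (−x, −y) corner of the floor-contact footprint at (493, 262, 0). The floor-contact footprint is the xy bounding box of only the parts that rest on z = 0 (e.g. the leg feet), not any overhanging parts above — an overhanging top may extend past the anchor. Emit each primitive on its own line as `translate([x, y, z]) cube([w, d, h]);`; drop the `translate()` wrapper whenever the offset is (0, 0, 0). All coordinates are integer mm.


translate([493, 262, 0]) cube([70, 17, 834]);
translate([1168, 262, 0]) cube([70, 17, 834]);
translate([563, 262, 0]) cube([605, 17, 70]);
translate([563, 262, 764]) cube([605, 17, 70]);


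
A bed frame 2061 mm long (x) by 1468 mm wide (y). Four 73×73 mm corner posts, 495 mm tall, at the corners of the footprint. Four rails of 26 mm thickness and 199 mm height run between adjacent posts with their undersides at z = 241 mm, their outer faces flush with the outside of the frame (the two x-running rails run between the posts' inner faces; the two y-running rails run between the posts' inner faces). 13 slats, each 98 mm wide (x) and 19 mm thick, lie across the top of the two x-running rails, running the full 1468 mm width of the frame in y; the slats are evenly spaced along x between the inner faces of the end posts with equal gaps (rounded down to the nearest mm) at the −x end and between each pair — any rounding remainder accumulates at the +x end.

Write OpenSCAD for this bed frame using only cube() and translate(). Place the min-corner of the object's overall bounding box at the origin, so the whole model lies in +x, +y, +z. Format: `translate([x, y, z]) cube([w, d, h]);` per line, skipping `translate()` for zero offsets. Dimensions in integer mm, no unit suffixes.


// slat z = rail_z + rail_h = 241 + 199 = 440
// slat gap = ⌊(1915 − 13·98) / 14⌋ = 45
cube([73, 73, 495]);
translate([0, 1395, 0]) cube([73, 73, 495]);
translate([1988, 0, 0]) cube([73, 73, 495]);
translate([1988, 1395, 0]) cube([73, 73, 495]);
translate([73, 0, 241]) cube([1915, 26, 199]);
translate([73, 1442, 241]) cube([1915, 26, 199]);
translate([0, 73, 241]) cube([26, 1322, 199]);
translate([2035, 73, 241]) cube([26, 1322, 199]);
translate([118, 0, 440]) cube([98, 1468, 19]);
translate([261, 0, 440]) cube([98, 1468, 19]);
translate([404, 0, 440]) cube([98, 1468, 19]);
translate([547, 0, 440]) cube([98, 1468, 19]);
translate([690, 0, 440]) cube([98, 1468, 19]);
translate([833, 0, 440]) cube([98, 1468, 19]);
translate([976, 0, 440]) cube([98, 1468, 19]);
translate([1119, 0, 440]) cube([98, 1468, 19]);
translate([1262, 0, 440]) cube([98, 1468, 19]);
translate([1405, 0, 440]) cube([98, 1468, 19]);
translate([1548, 0, 440]) cube([98, 1468, 19]);
translate([1691, 0, 440]) cube([98, 1468, 19]);
translate([1834, 0, 440]) cube([98, 1468, 19]);


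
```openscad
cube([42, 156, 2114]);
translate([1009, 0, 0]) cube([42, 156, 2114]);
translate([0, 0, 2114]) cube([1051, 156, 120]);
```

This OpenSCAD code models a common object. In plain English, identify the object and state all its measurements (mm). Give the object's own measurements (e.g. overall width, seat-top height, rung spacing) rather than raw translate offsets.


A door frame. The clear opening is 967 mm wide and 2114 mm high. Two 42 mm wide jambs, 156 mm deep, stand either side of the opening from the floor to the top of the opening. A 120 mm thick head sits across the top of both jambs, spanning the full outside width of the frame.


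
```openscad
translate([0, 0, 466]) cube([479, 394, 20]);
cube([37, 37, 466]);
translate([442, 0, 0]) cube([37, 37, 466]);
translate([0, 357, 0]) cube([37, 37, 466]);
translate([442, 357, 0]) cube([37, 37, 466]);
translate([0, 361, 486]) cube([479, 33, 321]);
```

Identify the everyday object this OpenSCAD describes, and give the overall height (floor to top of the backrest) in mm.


A chair. The overall height is 807 mm.

A slab on four corner posts with a tall panel at the back — a chair. The seat slab sits at z = 466 with thickness 20, and the 321 mm backrest starts at the seat top, so the overall height is 466 + 20 + 321 = 807 mm.


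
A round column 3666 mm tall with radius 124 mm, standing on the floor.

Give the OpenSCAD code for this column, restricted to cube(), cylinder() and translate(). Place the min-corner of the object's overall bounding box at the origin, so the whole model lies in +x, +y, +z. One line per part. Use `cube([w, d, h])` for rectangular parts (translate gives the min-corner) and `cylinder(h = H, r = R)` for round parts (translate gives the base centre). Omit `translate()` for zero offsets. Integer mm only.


translate([124, 124, 0]) cylinder(h = 3666, r = 124);


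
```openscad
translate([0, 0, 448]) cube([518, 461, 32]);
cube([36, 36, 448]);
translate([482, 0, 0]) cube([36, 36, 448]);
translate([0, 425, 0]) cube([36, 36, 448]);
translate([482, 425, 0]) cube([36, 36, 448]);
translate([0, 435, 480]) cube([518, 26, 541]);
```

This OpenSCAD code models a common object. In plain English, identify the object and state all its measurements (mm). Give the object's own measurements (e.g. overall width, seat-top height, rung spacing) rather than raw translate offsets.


A chair. The seat is a 518×461×32 mm slab with its top at z = 480 mm, on four 36×36 mm corner legs (flush with the seat edges, standing on z = 0). A flat backrest 26 mm thick, 541 mm tall, spans the full seat width and rises from the seat top along its +y edge, rear face flush with the rear of the seat.


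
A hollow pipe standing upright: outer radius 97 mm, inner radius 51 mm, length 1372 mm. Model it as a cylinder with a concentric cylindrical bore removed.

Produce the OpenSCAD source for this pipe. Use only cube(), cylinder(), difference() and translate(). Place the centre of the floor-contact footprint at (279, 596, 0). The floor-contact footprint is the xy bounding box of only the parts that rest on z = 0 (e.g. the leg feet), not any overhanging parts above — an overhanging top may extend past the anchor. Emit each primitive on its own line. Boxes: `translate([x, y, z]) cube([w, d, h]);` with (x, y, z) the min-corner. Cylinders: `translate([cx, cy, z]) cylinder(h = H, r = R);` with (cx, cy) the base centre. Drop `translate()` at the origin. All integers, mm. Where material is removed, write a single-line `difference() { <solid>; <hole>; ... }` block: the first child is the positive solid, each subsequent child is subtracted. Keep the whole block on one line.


difference() { translate([279, 596, 0]) cylinder(h = 1372, r = 97); translate([279, 596, 0]) cylinder(h = 1372, r = 51); }


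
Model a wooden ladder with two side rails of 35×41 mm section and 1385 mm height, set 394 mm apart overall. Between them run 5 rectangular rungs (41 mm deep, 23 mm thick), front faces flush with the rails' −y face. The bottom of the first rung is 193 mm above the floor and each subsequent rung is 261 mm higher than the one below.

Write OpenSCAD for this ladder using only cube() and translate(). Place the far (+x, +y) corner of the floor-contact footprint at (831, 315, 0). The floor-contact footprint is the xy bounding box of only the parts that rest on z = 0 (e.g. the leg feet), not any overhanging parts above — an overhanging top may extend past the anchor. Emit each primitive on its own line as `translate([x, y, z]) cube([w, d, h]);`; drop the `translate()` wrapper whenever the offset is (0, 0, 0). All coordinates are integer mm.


// rung span = 394 - 2*35 = 324
// rung[k] z = 193 + k*261
translate([437, 274, 0]) cube([35, 41, 1385]);
translate([796, 274, 0]) cube([35, 41, 1385]);
translate([472, 274, 193]) cube([324, 41, 23]);
translate([472, 274, 454]) cube([324, 41, 23]);
translate([472, 274, 715]) cube([324, 41, 23]);
translate([472, 274, 976]) cube([324, 41, 23]);
translate([472, 274, 1237]) cube([324, 41, 23]);


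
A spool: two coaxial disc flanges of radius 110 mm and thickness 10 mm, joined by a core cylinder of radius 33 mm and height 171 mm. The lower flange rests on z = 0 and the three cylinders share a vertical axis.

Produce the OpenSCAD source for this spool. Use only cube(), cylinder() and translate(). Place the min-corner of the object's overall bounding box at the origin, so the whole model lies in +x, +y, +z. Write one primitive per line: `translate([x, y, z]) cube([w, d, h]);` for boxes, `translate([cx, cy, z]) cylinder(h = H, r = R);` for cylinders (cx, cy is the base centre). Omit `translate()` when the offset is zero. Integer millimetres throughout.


translate([110, 110, 0]) cylinder(h = 10, r = 110);
translate([110, 110, 10]) cylinder(h = 171, r = 33);
translate([110, 110, 181]) cylinder(h = 10, r = 110);


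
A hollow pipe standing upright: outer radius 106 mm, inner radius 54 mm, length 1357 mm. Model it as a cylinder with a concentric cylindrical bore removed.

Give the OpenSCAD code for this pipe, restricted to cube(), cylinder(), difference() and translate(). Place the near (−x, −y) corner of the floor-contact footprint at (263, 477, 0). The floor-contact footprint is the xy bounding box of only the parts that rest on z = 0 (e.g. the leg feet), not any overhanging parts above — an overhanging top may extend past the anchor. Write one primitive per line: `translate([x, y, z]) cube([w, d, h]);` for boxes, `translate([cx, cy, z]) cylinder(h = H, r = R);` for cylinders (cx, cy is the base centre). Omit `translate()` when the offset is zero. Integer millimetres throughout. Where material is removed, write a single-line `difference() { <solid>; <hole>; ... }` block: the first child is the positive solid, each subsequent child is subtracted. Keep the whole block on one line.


difference() { translate([369, 583, 0]) cylinder(h = 1357, r = 106); translate([369, 583, 0]) cylinder(h = 1357, r = 54); }


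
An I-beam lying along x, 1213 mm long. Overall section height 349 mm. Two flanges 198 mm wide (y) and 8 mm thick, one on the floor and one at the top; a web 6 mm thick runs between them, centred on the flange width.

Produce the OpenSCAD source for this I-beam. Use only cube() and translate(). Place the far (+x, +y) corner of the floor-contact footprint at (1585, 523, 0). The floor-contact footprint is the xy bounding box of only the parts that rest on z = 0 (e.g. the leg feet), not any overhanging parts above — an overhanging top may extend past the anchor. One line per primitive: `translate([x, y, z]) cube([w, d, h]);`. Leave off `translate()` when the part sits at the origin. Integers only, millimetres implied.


translate([372, 325, 0]) cube([1213, 198, 8]);
translate([372, 421, 8]) cube([1213, 6, 333]);
translate([372, 325, 341]) cube([1213, 198, 8]);


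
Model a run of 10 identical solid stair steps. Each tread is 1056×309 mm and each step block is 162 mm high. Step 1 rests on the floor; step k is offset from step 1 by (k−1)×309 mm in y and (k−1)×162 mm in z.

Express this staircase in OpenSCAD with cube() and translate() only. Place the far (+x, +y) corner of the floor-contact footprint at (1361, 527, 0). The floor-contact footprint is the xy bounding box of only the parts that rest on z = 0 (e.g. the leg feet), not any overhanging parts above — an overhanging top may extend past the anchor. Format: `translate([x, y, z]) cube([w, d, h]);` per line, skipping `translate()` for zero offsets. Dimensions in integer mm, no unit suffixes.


translate([305, 218, 0]) cube([1056, 309, 162]);
translate([305, 527, 162]) cube([1056, 309, 162]);
translate([305, 836, 324]) cube([1056, 309, 162]);
translate([305, 1145, 486]) cube([1056, 309, 162]);
translate([305, 1454, 648]) cube([1056, 309, 162]);
translate([305, 1763, 810]) cube([1056, 309, 162]);
translate([305, 2072, 972]) cube([1056, 309, 162]);
translate([305, 2381, 1134]) cube([1056, 309, 162]);
translate([305, 2690, 1296]) cube([1056, 309, 162]);
translate([305, 2999, 1458]) cube([1056, 309, 162]);


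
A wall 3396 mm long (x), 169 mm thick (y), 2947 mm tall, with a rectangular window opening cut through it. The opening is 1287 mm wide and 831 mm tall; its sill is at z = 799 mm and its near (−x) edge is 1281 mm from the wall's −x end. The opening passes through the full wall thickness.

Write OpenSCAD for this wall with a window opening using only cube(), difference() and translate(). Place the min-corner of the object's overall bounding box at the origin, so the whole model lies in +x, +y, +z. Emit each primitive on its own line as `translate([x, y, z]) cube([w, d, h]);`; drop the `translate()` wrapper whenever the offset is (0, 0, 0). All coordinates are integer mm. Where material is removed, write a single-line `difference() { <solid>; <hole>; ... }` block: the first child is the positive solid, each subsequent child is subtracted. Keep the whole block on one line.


difference() { cube([3396, 169, 2947]); translate([1281, 0, 799]) cube([1287, 169, 831]); }


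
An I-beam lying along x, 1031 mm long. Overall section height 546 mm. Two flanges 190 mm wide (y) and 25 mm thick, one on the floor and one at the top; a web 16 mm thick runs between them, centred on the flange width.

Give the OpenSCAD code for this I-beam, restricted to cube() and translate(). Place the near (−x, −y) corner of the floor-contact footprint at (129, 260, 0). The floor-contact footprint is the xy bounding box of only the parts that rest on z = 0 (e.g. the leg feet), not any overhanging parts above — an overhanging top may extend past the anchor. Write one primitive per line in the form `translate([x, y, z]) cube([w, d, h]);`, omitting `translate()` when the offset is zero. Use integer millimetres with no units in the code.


translate([129, 260, 0]) cube([1031, 190, 25]);
translate([129, 347, 25]) cube([1031, 16, 496]);
translate([129, 260, 521]) cube([1031, 190, 25]);


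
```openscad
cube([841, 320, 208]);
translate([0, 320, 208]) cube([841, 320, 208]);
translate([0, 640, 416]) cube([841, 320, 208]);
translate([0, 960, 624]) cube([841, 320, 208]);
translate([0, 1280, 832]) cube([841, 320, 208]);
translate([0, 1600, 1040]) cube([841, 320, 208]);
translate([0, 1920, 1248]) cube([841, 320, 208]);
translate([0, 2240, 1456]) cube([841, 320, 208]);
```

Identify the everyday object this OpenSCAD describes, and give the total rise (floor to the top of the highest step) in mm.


A staircase. The total rise is 1664 mm.

8 identical blocks, each offset up and back from the previous — a staircase. Each step is 208 mm tall and there are 8 of them, so the total rise is 8 × 208 = 1664 mm.


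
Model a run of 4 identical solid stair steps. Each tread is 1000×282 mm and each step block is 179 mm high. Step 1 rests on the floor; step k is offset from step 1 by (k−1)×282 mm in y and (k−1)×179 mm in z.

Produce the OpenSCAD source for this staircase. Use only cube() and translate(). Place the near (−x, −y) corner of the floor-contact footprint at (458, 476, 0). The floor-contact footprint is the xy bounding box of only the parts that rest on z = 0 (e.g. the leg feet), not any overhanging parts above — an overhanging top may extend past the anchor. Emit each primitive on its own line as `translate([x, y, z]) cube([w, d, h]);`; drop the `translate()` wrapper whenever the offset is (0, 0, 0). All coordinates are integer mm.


translate([458, 476, 0]) cube([1000, 282, 179]);
translate([458, 758, 179]) cube([1000, 282, 179]);
translate([458, 1040, 358]) cube([1000, 282, 179]);
translate([458, 1322, 537]) cube([1000, 282, 179]);


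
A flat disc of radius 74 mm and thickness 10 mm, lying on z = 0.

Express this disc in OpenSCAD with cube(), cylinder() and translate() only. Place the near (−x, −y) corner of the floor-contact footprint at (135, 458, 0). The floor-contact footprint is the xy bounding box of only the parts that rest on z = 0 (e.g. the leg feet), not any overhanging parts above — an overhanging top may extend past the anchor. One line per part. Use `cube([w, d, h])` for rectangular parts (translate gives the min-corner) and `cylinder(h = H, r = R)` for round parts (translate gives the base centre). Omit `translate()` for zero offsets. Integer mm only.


translate([209, 532, 0]) cylinder(h = 10, r = 74);


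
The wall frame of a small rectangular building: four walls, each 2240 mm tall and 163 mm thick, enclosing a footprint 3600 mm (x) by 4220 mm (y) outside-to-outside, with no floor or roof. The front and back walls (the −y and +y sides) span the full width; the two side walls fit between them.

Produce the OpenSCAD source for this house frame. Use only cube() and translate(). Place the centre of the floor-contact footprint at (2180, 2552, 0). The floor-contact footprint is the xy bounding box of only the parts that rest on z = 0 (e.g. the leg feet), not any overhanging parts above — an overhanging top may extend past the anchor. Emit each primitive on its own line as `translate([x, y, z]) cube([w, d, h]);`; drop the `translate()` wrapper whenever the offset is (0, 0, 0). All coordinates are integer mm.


translate([380, 442, 0]) cube([3600, 163, 2240]);
translate([380, 4499, 0]) cube([3600, 163, 2240]);
translate([380, 605, 0]) cube([163, 3894, 2240]);
translate([3817, 605, 0]) cube([163, 3894, 2240]);


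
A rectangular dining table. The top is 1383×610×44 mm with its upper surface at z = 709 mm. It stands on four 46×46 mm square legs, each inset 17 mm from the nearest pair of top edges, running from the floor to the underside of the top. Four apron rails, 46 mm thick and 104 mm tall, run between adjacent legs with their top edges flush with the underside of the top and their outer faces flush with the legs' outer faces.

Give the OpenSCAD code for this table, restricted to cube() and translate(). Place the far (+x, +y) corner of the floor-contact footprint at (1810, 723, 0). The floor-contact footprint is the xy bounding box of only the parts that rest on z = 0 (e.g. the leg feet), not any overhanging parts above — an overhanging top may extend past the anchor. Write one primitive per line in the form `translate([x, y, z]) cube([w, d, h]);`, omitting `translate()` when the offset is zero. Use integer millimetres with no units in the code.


translate([444, 130, 665]) cube([1383, 610, 44]);
translate([461, 147, 0]) cube([46, 46, 665]);
translate([1764, 147, 0]) cube([46, 46, 665]);
translate([461, 677, 0]) cube([46, 46, 665]);
translate([1764, 677, 0]) cube([46, 46, 665]);
translate([507, 147, 561]) cube([1257, 46, 104]);
translate([507, 677, 561]) cube([1257, 46, 104]);
translate([461, 193, 561]) cube([46, 484, 104]);
translate([1764, 193, 561]) cube([46, 484, 104]);


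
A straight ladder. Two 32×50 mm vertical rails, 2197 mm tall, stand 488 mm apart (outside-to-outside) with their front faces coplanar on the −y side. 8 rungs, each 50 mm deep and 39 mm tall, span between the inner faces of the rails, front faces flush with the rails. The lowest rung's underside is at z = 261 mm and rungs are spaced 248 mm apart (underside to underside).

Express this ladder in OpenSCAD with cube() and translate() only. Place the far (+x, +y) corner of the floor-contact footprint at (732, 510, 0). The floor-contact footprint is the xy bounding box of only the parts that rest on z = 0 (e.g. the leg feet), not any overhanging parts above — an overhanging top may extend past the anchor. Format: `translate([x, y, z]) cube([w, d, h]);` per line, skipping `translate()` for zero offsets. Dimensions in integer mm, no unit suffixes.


translate([244, 460, 0]) cube([32, 50, 2197]);
translate([700, 460, 0]) cube([32, 50, 2197]);
translate([276, 460, 261]) cube([424, 50, 39]);
translate([276, 460, 509]) cube([424, 50, 39]);
translate([276, 460, 757]) cube([424, 50, 39]);
translate([276, 460, 1005]) cube([424, 50, 39]);
translate([276, 460, 1253]) cube([424, 50, 39]);
translate([276, 460, 1501]) cube([424, 50, 39]);
translate([276, 460, 1749]) cube([424, 50, 39]);
translate([276, 460, 1997]) cube([424, 50, 39]);


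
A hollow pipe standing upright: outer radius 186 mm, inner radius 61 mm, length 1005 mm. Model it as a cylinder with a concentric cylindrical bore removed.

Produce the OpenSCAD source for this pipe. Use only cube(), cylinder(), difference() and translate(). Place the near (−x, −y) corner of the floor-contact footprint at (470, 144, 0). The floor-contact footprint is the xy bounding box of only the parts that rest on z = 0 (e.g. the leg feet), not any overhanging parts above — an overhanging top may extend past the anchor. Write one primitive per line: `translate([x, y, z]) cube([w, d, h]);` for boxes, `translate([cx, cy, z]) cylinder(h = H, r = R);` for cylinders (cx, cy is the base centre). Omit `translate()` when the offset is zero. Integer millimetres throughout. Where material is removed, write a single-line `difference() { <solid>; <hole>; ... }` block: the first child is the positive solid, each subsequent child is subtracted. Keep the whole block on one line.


difference() { translate([656, 330, 0]) cylinder(h = 1005, r = 186); translate([656, 330, 0]) cylinder(h = 1005, r = 61); }


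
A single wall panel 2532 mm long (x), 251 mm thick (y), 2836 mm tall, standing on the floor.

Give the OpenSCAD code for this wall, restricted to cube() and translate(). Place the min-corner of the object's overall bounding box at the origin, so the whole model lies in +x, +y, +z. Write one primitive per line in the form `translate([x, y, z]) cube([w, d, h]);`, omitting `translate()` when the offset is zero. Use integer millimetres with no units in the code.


cube([2532, 251, 2836]);


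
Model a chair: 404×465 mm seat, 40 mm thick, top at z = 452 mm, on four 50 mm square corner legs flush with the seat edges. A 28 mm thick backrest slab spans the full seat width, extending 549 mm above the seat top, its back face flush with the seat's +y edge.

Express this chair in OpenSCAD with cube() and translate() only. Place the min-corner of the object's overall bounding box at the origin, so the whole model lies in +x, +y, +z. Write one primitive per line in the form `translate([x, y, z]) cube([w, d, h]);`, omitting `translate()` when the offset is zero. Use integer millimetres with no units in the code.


translate([0, 0, 412]) cube([404, 465, 40]);
cube([50, 50, 412]);
translate([354, 0, 0]) cube([50, 50, 412]);
translate([0, 415, 0]) cube([50, 50, 412]);
translate([354, 415, 0]) cube([50, 50, 412]);
translate([0, 437, 452]) cube([404, 28, 549]);


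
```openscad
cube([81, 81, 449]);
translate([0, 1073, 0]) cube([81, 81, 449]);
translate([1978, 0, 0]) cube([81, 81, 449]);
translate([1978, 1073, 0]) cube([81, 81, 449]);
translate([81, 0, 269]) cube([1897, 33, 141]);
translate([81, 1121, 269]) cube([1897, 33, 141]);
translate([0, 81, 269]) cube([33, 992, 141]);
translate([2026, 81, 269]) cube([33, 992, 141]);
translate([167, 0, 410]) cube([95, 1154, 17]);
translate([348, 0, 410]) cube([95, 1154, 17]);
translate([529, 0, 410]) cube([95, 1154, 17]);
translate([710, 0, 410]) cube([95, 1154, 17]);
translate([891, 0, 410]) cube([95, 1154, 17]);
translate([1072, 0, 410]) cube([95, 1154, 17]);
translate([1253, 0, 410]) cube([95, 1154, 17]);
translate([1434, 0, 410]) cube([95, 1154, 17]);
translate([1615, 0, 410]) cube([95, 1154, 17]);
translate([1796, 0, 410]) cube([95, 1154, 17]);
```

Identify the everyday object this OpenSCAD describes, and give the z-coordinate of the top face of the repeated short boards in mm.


A bed frame. The slat-top height is 427 mm.

Four posts, four rails, and a row of slats — a bed frame. Slats sit on the rails at z = 269 + 141 = 410; with slat thickness 17, the top is 427 mm.
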